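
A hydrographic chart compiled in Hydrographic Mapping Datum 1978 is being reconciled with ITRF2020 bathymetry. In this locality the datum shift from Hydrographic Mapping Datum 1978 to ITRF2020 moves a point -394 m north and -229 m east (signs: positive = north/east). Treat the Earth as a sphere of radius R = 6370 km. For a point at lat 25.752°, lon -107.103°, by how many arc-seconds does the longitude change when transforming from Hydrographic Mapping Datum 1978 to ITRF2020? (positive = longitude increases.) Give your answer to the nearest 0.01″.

At latitude 25.752°, cos φ = 0.900683.
One radian of longitude at latitude φ spans R cos φ, so Δλ = ΔE / (R cos φ) = -229.0 / (6370000 × 0.900683) = -3.9914e-05 rad = -8.233″.

Δλ = -8.23″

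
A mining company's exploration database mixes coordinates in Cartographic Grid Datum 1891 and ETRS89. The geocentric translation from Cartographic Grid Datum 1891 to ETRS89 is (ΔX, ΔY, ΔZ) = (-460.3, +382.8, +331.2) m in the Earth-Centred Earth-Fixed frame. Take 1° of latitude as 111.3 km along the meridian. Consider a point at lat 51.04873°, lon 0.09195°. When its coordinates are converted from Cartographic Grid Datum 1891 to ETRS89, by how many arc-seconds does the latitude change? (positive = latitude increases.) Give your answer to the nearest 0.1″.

sin φ = 0.777681, cos φ = 0.628659, sin λ = 0.001605, cos λ = 0.999999.
North component: ΔN = −sin φ cos λ·ΔX − sin φ sin λ·ΔY + cos φ·ΔZ = −(0.777681)(0.999999)(-460.3) − (0.777681)(0.001605)(382.8) + (0.628659)(331.2) = 565.70 m.
1° of latitude spans 111300 m, so Δφ = 565.70 / 111300 × 3600 = 18.298″.

Δφ = 18.3″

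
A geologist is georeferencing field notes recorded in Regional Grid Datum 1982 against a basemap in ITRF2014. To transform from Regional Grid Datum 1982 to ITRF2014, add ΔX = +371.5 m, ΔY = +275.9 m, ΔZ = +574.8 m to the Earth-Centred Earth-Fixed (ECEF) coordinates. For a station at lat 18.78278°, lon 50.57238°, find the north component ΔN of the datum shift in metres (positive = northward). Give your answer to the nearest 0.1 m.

ΔN = 399.6 m

The local north axis is (−sin φ cos λ, −sin φ sin λ, cos φ), giving ΔN = -75.968 − 68.618 + 544.190 = 399.60 m.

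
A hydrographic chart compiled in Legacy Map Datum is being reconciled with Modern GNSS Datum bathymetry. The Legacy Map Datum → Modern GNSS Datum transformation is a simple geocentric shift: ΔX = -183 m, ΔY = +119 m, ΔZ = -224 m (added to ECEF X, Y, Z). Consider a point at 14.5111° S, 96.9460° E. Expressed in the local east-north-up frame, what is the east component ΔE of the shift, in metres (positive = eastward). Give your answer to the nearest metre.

ΔE = 167 m

At φ = -14.5111°, λ = 96.9460°: sin φ = -0.250568, cos φ = 0.968099, sin λ = 0.992661, cos λ = -0.120934.
ΔE = −sin λ·ΔX + cos λ·ΔY = −(0.992661)·(-183) + (-0.120934)·(119) = 167.27 m.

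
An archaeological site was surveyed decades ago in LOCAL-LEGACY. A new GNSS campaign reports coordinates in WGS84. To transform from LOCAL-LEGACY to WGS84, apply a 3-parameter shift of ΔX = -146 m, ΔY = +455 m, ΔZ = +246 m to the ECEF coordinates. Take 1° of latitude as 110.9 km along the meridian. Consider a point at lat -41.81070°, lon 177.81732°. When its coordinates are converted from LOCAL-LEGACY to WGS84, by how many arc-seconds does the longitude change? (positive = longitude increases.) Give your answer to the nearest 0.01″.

sin φ = -0.666672, cos φ = 0.745352, sin λ = 0.038086, cos λ = -0.999274.
East component: ΔE = −sin λ·ΔX + cos λ·ΔY = −(0.038086)(-146) + (-0.999274)(455) = -449.11 m.
1° of latitude spans 110900 m; at latitude φ, 1° of longitude spans that × cos φ = 82659.5 m, so Δλ = -449.11 / 82659.5 × 3600 = -19.560″.

Δλ = -19.56″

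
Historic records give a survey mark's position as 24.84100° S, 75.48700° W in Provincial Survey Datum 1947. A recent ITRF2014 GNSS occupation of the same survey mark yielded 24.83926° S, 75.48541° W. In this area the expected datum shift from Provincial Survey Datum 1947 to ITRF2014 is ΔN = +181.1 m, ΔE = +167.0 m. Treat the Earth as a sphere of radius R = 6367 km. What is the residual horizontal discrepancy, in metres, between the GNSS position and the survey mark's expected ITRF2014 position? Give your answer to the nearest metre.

Observed coordinate differences: Δφ = +0.00174°, Δλ = +0.00159°.
Converting to metres (1° lat = 111125 m, cos φ = 0.907477): observed ΔN = 193.4 m, observed ΔE = 160.3 m.
Subtracting the expected shift leaves a residual of 193.4 − (181.1) = 12.3 m north and 160.3 − (167.0) = -6.7 m east.
Residual distance = √(12.3² + (-6.7)²) = 13.9 m.

14 m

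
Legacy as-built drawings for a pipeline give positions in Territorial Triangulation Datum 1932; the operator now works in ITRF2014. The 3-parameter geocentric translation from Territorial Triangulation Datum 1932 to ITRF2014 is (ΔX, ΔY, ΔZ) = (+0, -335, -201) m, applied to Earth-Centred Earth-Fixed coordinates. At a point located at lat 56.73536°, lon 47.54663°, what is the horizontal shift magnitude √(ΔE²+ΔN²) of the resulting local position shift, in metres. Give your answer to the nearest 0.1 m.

The local east axis at (φ, λ) is (−sin λ, cos λ, 0), so ΔE = −sin(47.54663°)·0 + cos(47.54663°)·(-335) = -226.12 m.
The local north axis is (−sin φ cos λ, −sin φ sin λ, cos φ), giving ΔN = 0.000 + 206.672 − 110.250 = 96.42 m.
Horizontal magnitude = √(ΔE² + ΔN²) = √((-226.12)² + 96.42²) = 245.82 m.

245.8 m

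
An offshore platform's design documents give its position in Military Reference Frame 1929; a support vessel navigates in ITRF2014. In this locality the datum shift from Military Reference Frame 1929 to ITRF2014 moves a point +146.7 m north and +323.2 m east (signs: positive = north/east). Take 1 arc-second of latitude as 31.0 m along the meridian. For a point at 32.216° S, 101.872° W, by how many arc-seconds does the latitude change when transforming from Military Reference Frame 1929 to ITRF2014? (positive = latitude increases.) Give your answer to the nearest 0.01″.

Δφ = 4.73″

1″ of latitude = 31.00 m, so Δφ = 146.7 / 31.00 = 4.732″.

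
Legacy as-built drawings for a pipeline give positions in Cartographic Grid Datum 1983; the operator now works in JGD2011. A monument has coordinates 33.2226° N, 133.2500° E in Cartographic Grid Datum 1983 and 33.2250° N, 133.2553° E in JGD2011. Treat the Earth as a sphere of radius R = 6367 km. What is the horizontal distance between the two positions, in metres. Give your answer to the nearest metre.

Δφ = 33.2250° − 33.2226° = +0.0024°; Δλ = 133.2553° − 133.2500° = +0.0053°.
1° along a meridian = πR/180 = 111125 m.
ΔN = Δφ × 111125 = 266.7 m; ΔE = Δλ × 111125 × cos(33.2226°) = +0.0053 × 111125 × 0.836548 = 492.7 m.
Distance = √(ΔE² + ΔN²) = √(492.7² + 266.7²) = 560.2 m.

560 m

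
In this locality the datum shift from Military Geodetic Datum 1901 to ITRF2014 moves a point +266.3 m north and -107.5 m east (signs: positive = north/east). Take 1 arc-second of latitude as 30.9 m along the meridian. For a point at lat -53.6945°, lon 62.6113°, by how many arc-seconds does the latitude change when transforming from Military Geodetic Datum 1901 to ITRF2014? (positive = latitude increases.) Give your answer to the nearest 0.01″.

Δφ = 8.62″

1″ of latitude = 30.90 m, so Δφ = 266.3 / 30.90 = 8.618″.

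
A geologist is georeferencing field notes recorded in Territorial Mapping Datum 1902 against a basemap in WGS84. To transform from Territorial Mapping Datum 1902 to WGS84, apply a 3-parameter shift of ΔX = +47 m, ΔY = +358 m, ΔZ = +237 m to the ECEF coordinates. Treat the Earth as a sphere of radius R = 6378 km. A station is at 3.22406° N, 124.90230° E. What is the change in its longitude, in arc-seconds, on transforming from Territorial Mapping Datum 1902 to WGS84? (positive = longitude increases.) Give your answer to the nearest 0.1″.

sin φ = 0.056241, cos φ = 0.998417, sin λ = 0.820129, cos λ = -0.572179.
East component: ΔE = −sin λ·ΔX + cos λ·ΔY = −(0.820129)(47) + (-0.572179)(358) = -243.39 m.
1° of latitude spans πR/180 = 111317 m; at latitude φ, 1° of longitude spans that × cos φ = 111140.9 m, so Δλ = -243.39 / 111140.9 × 3600 = -7.884″.

Δλ = -7.9″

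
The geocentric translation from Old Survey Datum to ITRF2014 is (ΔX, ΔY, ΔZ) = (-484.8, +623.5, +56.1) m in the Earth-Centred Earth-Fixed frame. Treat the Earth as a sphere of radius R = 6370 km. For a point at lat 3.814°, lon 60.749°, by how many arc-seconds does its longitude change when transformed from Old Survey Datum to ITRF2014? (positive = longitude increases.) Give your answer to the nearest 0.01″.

sin φ = 0.066518, cos φ = 0.997785, sin λ = 0.872487, cos λ = 0.488636.
East component: ΔE = −sin λ·ΔX + cos λ·ΔY = −(0.872487)(-484.8) + (0.488636)(623.5) = 727.65 m.
1° of latitude spans πR/180 = 111177 m; at latitude φ, 1° of longitude spans that × cos φ = 110931.2 m, so Δλ = 727.65 / 110931.2 × 3600 = 23.614″.

Δλ = 23.61″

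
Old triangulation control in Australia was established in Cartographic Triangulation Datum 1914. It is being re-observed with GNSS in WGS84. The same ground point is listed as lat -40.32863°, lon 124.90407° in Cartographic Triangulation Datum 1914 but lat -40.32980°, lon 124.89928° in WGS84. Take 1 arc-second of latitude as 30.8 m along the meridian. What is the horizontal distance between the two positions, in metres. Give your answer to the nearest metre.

Δφ = -40.32980° − -40.32863° = -0.00117°; Δλ = 124.89928° − 124.90407° = -0.00479°.
1° of latitude = 3600 × 30.80 = 110880 m.
ΔN = Δφ × 110880 = -129.7 m; ΔE = Δλ × 110880 × cos(-40.32863°) = -0.00479 × 110880 × 0.762345 = -404.9 m.
Distance = √(ΔE² + ΔN²) = √((-404.9)² + (-129.7)²) = 425.2 m.

425 m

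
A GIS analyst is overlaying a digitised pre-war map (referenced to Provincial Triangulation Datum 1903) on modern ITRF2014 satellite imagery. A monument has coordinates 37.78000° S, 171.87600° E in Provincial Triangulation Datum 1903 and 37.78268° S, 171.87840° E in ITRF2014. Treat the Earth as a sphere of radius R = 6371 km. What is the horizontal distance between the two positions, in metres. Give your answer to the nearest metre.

365 m

Δφ = -37.78268° − -37.78000° = -0.00268°; Δλ = 171.87840° − 171.87600° = +0.00240°.
1° along a meridian = πR/180 = 111195 m.
ΔN = Δφ × 111195 = -298.0 m; ΔE = Δλ × 111195 × cos(-37.78000°) = +0.00240 × 111195 × 0.790369 = 210.9 m.
Distance = √(ΔE² + ΔN²) = √(210.9² + (-298.0)²) = 365.1 m.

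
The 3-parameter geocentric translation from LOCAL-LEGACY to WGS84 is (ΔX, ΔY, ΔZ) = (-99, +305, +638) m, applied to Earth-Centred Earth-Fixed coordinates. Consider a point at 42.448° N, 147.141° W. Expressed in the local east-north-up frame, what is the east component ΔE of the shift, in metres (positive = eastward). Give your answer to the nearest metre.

The local east axis at (φ, λ) is (−sin λ, cos λ, 0), so ΔE = −sin(-147.141°)·(-99) + cos(-147.141°)·305 = -309.92 m.

ΔE = -310 m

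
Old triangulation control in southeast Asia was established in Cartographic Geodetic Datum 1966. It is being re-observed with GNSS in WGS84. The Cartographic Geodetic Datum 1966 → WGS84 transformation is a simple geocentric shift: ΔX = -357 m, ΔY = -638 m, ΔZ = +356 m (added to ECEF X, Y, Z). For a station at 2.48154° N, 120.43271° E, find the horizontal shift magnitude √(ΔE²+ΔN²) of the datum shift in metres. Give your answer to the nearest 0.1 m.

732.3 m

At φ = 2.48154°, λ = 120.43271°: sin φ = 0.043298, cos φ = 0.999062, sin λ = 0.862225, cos λ = -0.506526.
ΔE = −sin λ·ΔX + cos λ·ΔY = −(0.862225)·(-357) + (-0.506526)·(-638) = 630.98 m.
ΔN = −sin φ cos λ·ΔX − sin φ sin λ·ΔY + cos φ·ΔZ = −(0.043298)(-0.506526)(-357) − (0.043298)(0.862225)(-638) + (0.999062)(356) = 371.65 m.
Horizontal magnitude = √(ΔE² + ΔN²) = √(630.98² + 371.65²) = 732.30 m.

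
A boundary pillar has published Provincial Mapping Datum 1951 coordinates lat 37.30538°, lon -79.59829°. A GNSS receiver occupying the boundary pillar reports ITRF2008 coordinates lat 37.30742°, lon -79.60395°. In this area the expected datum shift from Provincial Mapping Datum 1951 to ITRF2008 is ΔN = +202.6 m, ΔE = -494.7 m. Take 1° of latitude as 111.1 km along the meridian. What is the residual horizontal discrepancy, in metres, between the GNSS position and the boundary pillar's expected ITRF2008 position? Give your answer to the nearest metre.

Observed coordinate differences: Δφ = +0.00204°, Δλ = -0.00566°.
Converting to metres (1° lat = 111100 m, cos φ = 0.795417): observed ΔN = 226.6 m, observed ΔE = -500.2 m.
Subtracting the expected shift leaves a residual of 226.6 − (202.6) = 24.0 m north and -500.2 − (-494.7) = -5.5 m east.
Residual distance = √(24.0² + (-5.5)²) = 24.7 m.

25 m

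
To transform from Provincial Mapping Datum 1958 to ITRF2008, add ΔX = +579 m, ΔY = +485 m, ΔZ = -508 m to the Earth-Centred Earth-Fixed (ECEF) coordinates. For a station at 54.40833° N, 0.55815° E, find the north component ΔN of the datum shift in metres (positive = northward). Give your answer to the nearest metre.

At φ = 54.40833°, λ = 0.55815°: sin φ = 0.813185, cos φ = 0.582005, sin λ = 0.009741, cos λ = 0.999953.
ΔN = −sin φ cos λ·ΔX − sin φ sin λ·ΔY + cos φ·ΔZ = −(0.813185)(0.999953)(579) − (0.813185)(0.009741)(485) + (0.582005)(-508) = -770.31 m.

ΔN = -770 m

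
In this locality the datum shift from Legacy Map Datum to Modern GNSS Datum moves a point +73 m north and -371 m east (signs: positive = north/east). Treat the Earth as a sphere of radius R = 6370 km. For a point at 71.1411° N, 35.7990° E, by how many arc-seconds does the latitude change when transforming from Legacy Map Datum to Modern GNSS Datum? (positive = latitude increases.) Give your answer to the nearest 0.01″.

Δφ = 2.36″

On a sphere of radius R, 1 rad of latitude = R, so Δφ = ΔN / R = 73.0 / 6370000 = 1.1460e-05 rad = 2.364″.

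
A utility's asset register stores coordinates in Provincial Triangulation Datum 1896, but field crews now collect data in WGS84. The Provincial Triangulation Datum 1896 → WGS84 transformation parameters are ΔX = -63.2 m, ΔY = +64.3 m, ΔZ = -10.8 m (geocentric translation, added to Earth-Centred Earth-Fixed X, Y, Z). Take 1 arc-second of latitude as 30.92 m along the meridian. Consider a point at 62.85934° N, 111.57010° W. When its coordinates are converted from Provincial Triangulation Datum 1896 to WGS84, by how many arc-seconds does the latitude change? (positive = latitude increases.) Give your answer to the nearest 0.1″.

sin φ = 0.889889, cos φ = 0.456177, sin λ = -0.929968, cos λ = -0.367639.
North component: ΔN = −sin φ cos λ·ΔX − sin φ sin λ·ΔY + cos φ·ΔZ = −(0.889889)(-0.367639)(-63.2) − (0.889889)(-0.929968)(64.3) + (0.456177)(-10.8) = 27.61 m.
1° of latitude spans 3600 × 30.92 = 111312 m, so Δφ = 27.61 / 111312 × 3600 = 0.893″.

Δφ = 0.9″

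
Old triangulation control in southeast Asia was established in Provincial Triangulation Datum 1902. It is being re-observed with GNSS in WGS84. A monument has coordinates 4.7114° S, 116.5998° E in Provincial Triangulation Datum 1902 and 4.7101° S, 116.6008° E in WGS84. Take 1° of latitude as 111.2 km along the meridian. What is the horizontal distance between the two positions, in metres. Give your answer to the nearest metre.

182 m

Δφ = -4.7101° − -4.7114° = +0.0013°; Δλ = 116.6008° − 116.5998° = +0.0010°.
ΔN = Δφ × 111200 = 144.6 m; ΔE = Δλ × 111200 × cos(-4.7114°) = +0.0010 × 111200 × 0.996621 = 110.8 m.
Distance = √(ΔE² + ΔN²) = √(110.8² + 144.6²) = 182.2 m.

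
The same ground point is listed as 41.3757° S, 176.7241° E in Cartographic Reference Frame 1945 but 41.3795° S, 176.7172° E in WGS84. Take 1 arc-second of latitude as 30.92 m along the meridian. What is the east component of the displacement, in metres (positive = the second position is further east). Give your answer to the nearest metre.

ΔE = -576 m

Δφ = -41.3795° − -41.3757° = -0.0038°; Δλ = 176.7172° − 176.7241° = -0.0069°.
1° of latitude = 3600 × 30.92 = 111312 m.
ΔN = Δφ × 111312 = -423.0 m; ΔE = Δλ × 111312 × cos(-41.3757°) = -0.0069 × 111312 × 0.750391 = -576.3 m.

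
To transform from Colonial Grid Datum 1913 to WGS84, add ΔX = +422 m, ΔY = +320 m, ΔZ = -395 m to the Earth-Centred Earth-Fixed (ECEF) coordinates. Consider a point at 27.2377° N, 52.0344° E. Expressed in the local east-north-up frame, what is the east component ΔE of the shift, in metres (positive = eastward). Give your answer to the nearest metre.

At φ = 27.2377°, λ = 52.0344°: sin φ = 0.457683, cos φ = 0.889115, sin λ = 0.788380, cos λ = 0.615188.
ΔE = −sin λ·ΔX + cos λ·ΔY = −(0.788380)·(422) + (0.615188)·(320) = -135.84 m.

ΔE = -136 m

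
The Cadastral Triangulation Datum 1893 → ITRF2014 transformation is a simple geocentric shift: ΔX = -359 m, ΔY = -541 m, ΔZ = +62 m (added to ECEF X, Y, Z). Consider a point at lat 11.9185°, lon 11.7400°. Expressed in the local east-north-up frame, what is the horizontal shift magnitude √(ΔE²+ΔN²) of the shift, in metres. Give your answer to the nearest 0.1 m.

482.5 m

The local east axis at (φ, λ) is (−sin λ, cos λ, 0), so ΔE = −sin(11.7400°)·(-359) + cos(11.7400°)·(-541) = -456.64 m.
The local north axis is (−sin φ cos λ, −sin φ sin λ, cos φ), giving ΔN = 72.590 + 22.733 + 60.663 = 155.99 m.
Horizontal magnitude = √(ΔE² + ΔN²) = √((-456.64)² + 155.99²) = 482.54 m.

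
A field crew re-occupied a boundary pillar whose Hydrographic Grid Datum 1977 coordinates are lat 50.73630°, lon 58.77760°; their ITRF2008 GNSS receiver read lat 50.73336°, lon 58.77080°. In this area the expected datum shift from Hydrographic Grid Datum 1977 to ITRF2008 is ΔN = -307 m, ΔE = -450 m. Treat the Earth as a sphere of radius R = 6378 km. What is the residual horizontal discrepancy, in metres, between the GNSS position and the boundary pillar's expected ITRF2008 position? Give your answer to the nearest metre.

Observed coordinate differences: Δφ = -0.00294°, Δλ = -0.00680°.
Converting to metres (1° lat = 111317 m, cos φ = 0.632890): observed ΔN = -327.3 m, observed ΔE = -479.1 m.
Subtracting the expected shift leaves a residual of -327.3 − (-307) = -20.3 m north and -479.1 − (-450) = -29.1 m east.
Residual distance = √((-20.3)² + (-29.1)²) = 35.4 m.

35 m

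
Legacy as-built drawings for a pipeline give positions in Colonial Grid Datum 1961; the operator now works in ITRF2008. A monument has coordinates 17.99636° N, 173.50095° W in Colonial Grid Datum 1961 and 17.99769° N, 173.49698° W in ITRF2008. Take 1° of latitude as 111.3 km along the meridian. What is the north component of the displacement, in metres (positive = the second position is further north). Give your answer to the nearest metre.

Δφ = 17.99769° − 17.99636° = +0.00133°; Δλ = -173.49698° − -173.50095° = +0.00397°.
ΔN = Δφ × 111300 = 148.0 m; ΔE = Δλ × 111300 × cos(17.99636°) = +0.00397 × 111300 × 0.951076 = 420.2 m.

ΔN = 148 m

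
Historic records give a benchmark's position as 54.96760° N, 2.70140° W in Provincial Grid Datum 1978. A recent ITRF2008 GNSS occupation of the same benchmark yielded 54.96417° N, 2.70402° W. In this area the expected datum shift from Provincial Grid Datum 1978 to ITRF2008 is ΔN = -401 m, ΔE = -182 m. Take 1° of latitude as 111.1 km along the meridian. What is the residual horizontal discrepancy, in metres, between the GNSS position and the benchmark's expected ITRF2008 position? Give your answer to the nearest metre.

25 m

Observed coordinate differences: Δφ = -0.00343°, Δλ = -0.00262°.
Converting to metres (1° lat = 111100 m, cos φ = 0.574040): observed ΔN = -381.1 m, observed ΔE = -167.1 m.
Subtracting the expected shift leaves a residual of -381.1 − (-401) = 19.9 m north and -167.1 − (-182) = 14.9 m east.
Residual distance = √(19.9² + 14.9²) = 24.9 m.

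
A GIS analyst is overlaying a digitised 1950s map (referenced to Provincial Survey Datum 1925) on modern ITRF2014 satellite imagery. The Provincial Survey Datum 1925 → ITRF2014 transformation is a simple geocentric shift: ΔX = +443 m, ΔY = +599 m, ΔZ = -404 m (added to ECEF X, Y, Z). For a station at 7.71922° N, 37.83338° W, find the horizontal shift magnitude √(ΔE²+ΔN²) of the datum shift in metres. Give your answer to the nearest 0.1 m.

844.5 m

The local east axis at (φ, λ) is (−sin λ, cos λ, 0), so ΔE = −sin(-37.83338°)·443 + cos(-37.83338°)·599 = 744.81 m.
The local north axis is (−sin φ cos λ, −sin φ sin λ, cos φ), giving ΔN = -46.995 + 49.350 − 400.339 = -397.98 m.
Horizontal magnitude = √(ΔE² + ΔN²) = √(744.81² + (-397.98)²) = 844.47 m.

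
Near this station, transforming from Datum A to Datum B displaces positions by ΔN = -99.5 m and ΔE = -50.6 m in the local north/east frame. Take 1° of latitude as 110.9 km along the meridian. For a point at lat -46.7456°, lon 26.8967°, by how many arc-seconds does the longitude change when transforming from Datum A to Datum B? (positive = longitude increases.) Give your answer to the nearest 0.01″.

Δλ = -2.40″

At latitude -46.7456°, cos φ = 0.685239.
1° of longitude at this latitude = 110.9 × cos φ = 75.99 km, so Δλ = -50.6 / 75993.0 = -0.0006659° = -2.397″.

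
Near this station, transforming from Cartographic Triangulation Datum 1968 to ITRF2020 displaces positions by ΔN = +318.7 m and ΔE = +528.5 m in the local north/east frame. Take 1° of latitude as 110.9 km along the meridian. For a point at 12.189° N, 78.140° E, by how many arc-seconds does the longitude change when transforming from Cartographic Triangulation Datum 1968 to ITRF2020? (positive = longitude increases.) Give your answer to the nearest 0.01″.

At latitude 12.189°, cos φ = 0.977456.
1° of longitude at this latitude = 110.9 × cos φ = 108.40 km, so Δλ = 528.5 / 108399.9 = 0.0048755° = 17.552″.

Δλ = 17.55″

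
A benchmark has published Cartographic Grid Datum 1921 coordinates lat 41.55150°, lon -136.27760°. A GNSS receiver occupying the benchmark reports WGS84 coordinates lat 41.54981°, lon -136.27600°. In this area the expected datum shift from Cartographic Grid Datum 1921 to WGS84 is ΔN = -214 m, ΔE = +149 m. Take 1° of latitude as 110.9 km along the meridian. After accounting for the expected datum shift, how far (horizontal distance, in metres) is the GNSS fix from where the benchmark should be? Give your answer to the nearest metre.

Observed coordinate differences: Δφ = -0.00169°, Δλ = +0.00160°.
Converting to metres (1° lat = 110900 m, cos φ = 0.748360): observed ΔN = -187.4 m, observed ΔE = 132.8 m.
Subtracting the expected shift leaves a residual of -187.4 − (-214) = 26.6 m north and 132.8 − (149) = -16.2 m east.
Residual distance = √(26.6² + (-16.2)²) = 31.1 m.

31 m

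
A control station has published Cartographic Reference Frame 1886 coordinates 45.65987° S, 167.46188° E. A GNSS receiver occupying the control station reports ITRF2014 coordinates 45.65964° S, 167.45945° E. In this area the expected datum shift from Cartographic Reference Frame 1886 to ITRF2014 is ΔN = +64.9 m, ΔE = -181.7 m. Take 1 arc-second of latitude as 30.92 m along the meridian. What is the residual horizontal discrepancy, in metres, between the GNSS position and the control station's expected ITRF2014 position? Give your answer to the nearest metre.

Observed coordinate differences: Δφ = +0.00023°, Δλ = -0.00243°.
Converting to metres (1° lat = 111312 m, cos φ = 0.698916): observed ΔN = 25.6 m, observed ΔE = -189.0 m.
Subtracting the expected shift leaves a residual of 25.6 − (64.9) = -39.3 m north and -189.0 − (-181.7) = -7.3 m east.
Residual distance = √((-39.3)² + (-7.3)²) = 40.0 m.

40 m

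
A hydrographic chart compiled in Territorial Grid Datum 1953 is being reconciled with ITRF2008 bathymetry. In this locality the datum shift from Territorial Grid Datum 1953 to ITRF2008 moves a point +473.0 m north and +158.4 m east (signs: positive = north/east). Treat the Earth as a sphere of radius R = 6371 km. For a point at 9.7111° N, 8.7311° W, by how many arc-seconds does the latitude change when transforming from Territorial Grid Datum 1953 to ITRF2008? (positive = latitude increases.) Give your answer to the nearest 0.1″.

Δφ = 15.3″

On a sphere of radius R, 1 rad of latitude = R, so Δφ = ΔN / R = 473.0 / 6371000 = 7.4243e-05 rad = 15.314″.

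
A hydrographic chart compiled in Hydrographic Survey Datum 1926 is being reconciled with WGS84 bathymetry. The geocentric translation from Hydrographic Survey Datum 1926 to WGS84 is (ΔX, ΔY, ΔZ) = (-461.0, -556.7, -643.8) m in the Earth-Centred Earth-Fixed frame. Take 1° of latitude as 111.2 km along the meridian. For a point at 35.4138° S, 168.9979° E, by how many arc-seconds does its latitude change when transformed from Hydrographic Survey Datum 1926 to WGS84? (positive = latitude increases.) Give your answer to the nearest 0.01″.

Δφ = -10.49″

sin φ = -0.579477, cos φ = 0.814988, sin λ = 0.190845, cos λ = -0.981620.
North component: ΔN = −sin φ cos λ·ΔX − sin φ sin λ·ΔY + cos φ·ΔZ = −(-0.579477)(-0.981620)(-461.0) − (-0.579477)(0.190845)(-556.7) + (0.814988)(-643.8) = -324.03 m.
1° of latitude spans 111200 m, so Δφ = -324.03 / 111200 × 3600 = -10.490″.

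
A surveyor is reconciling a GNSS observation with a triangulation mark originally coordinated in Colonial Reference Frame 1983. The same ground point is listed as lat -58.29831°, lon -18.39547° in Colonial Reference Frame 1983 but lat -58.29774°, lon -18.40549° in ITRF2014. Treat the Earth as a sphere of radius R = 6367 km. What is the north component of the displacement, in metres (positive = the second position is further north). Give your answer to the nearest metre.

ΔN = 63 m

Δφ = -58.29774° − -58.29831° = +0.00057°; Δλ = -18.40549° − -18.39547° = -0.01002°.
1° along a meridian = πR/180 = 111125 m.
ΔN = Δφ × 111125 = 63.3 m; ΔE = Δλ × 111125 × cos(-58.29831°) = -0.01002 × 111125 × 0.525497 = -585.1 m.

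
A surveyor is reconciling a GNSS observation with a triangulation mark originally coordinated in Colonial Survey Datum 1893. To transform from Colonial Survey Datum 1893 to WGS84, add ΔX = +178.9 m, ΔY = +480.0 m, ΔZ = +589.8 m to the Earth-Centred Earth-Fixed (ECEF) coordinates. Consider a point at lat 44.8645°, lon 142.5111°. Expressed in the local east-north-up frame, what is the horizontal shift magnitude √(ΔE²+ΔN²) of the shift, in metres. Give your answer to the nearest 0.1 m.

580.7 m

The local east axis at (φ, λ) is (−sin λ, cos λ, 0), so ΔE = −sin(142.5111°)·178.9 + cos(142.5111°)·480.0 = -489.75 m.
The local north axis is (−sin φ cos λ, −sin φ sin λ, cos φ), giving ΔN = 100.138 − 206.079 + 418.037 = 312.10 m.
Horizontal magnitude = √(ΔE² + ΔN²) = √((-489.75)² + 312.10²) = 580.74 m.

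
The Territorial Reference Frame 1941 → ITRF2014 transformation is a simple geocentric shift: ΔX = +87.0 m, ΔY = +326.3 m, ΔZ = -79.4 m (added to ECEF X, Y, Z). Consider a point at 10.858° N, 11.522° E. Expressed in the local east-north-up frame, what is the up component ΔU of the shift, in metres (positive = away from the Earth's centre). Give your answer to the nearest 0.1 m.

ΔU = 132.8 m

At φ = 10.858°, λ = 11.522°: sin φ = 0.188376, cos φ = 0.982097, sin λ = 0.199744, cos λ = 0.979848.
ΔU = cos φ cos λ·ΔX + cos φ sin λ·ΔY + sin φ·ΔZ = (0.982097)(0.979848)(87.0) + (0.982097)(0.199744)(326.3) + (0.188376)(-79.4) = 132.77 m.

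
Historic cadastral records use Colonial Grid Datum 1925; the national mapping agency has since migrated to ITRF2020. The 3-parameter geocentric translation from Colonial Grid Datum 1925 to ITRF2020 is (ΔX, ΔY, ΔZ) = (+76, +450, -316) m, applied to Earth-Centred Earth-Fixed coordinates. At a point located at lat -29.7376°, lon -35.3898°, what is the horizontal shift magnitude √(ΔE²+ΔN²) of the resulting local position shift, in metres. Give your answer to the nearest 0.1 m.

554.9 m

At φ = -29.7376°, λ = -35.3898°: sin φ = -0.496029, cos φ = 0.868306, sin λ = -0.579136, cos λ = 0.815231.
ΔE = −sin λ·ΔX + cos λ·ΔY = −(-0.579136)·(76) + (0.815231)·(450) = 410.87 m.
ΔN = −sin φ cos λ·ΔX − sin φ sin λ·ΔY + cos φ·ΔZ = −(-0.496029)(0.815231)(76) − (-0.496029)(-0.579136)(450) + (0.868306)(-316) = -372.92 m.
Horizontal magnitude = √(ΔE² + ΔN²) = √(410.87² + (-372.92)²) = 554.87 m.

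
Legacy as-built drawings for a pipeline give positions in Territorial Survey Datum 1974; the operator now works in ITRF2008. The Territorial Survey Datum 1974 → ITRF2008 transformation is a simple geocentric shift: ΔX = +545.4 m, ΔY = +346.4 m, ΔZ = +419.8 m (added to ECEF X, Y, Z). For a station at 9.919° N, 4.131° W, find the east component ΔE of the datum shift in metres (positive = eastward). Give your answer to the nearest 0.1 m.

The local east axis at (φ, λ) is (−sin λ, cos λ, 0), so ΔE = −sin(-4.131°)·545.4 + cos(-4.131°)·346.4 = 384.79 m.

ΔE = 384.8 m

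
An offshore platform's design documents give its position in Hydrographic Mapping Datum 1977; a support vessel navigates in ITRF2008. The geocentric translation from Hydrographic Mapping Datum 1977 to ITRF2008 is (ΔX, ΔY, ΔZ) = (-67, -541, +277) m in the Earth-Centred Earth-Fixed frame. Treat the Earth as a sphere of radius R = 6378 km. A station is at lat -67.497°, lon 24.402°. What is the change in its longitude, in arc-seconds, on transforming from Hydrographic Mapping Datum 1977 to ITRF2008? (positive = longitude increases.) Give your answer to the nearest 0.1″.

Δλ = -39.3″

sin φ = -0.923859, cos φ = 0.382732, sin λ = 0.413136, cos λ = 0.910669.
East component: ΔE = −sin λ·ΔX + cos λ·ΔY = −(0.413136)(-67) + (0.910669)(-541) = -464.99 m.
1° of latitude spans πR/180 = 111317 m; at latitude φ, 1° of longitude spans that × cos φ = 42604.6 m, so Δλ = -464.99 / 42604.6 × 3600 = -39.291″.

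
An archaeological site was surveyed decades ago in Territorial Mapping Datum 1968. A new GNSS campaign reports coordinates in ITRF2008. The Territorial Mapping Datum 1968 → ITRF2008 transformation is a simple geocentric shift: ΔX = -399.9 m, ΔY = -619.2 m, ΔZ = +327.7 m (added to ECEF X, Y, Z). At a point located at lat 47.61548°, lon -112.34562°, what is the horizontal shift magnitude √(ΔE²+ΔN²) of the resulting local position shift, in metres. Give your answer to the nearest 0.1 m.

342.0 m

At φ = 47.61548°, λ = -112.34562°: sin φ = 0.738637, cos φ = 0.674103, sin λ = -0.924907, cos λ = -0.380193.
ΔE = −sin λ·ΔX + cos λ·ΔY = −(-0.924907)·(-399.9) + (-0.380193)·(-619.2) = -134.46 m.
ΔN = −sin φ cos λ·ΔX − sin φ sin λ·ΔY + cos φ·ΔZ = −(0.738637)(-0.380193)(-399.9) − (0.738637)(-0.924907)(-619.2) + (0.674103)(327.7) = -314.42 m.
Horizontal magnitude = √(ΔE² + ΔN²) = √((-134.46)² + (-314.42)²) = 341.96 m.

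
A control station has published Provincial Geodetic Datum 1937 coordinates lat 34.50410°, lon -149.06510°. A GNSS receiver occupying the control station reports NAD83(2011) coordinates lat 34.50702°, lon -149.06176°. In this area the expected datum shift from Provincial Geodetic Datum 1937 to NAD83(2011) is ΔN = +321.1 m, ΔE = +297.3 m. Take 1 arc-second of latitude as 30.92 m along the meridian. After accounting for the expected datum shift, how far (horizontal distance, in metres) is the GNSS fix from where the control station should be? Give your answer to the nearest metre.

10 m

Observed coordinate differences: Δφ = +0.00292°, Δλ = +0.00334°.
Converting to metres (1° lat = 111312 m, cos φ = 0.824086): observed ΔN = 325.0 m, observed ΔE = 306.4 m.
Subtracting the expected shift leaves a residual of 325.0 − (321.1) = 3.9 m north and 306.4 − (297.3) = 9.1 m east.
Residual distance = √(3.9² + 9.1²) = 9.9 m.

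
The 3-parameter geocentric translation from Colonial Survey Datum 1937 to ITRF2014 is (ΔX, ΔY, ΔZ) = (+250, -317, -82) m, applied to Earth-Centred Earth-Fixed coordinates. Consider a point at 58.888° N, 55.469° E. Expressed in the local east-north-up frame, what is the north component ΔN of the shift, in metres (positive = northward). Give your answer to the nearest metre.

At φ = 58.888°, λ = 55.469°: sin φ = 0.856159, cos φ = 0.516713, sin λ = 0.823820, cos λ = 0.566852.
ΔN = −sin φ cos λ·ΔX − sin φ sin λ·ΔY + cos φ·ΔZ = −(0.856159)(0.566852)(250) − (0.856159)(0.823820)(-317) + (0.516713)(-82) = 59.89 m.

ΔN = 60 m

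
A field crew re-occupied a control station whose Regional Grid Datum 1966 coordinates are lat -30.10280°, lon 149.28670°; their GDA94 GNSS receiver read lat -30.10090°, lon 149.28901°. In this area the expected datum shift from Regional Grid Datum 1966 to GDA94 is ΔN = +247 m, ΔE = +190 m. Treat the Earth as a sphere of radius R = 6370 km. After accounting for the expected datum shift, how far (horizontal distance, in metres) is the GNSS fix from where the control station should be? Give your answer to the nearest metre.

48 m

Observed coordinate differences: Δφ = +0.00190°, Δλ = +0.00231°.
Converting to metres (1° lat = 111177 m, cos φ = 0.865127): observed ΔN = 211.2 m, observed ΔE = 222.2 m.
Subtracting the expected shift leaves a residual of 211.2 − (247) = -35.8 m north and 222.2 − (190) = 32.2 m east.
Residual distance = √((-35.8)² + 32.2²) = 48.1 m.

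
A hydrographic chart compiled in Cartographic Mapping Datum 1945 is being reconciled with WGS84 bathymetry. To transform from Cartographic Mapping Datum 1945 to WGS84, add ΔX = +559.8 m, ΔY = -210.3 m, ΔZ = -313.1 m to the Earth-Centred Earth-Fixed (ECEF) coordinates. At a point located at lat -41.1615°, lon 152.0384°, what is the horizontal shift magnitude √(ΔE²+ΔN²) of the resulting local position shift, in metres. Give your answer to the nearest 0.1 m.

630.7 m

At φ = -41.1615°, λ = 152.0384°: sin φ = -0.658184, cos φ = 0.752857, sin λ = 0.468880, cos λ = -0.883262.
ΔE = −sin λ·ΔX + cos λ·ΔY = −(0.468880)·(559.8) + (-0.883262)·(-210.3) = -76.73 m.
ΔN = −sin φ cos λ·ΔX − sin φ sin λ·ΔY + cos φ·ΔZ = −(-0.658184)(-0.883262)(559.8) − (-0.658184)(0.468880)(-210.3) + (0.752857)(-313.1) = -626.06 m.
Horizontal magnitude = √(ΔE² + ΔN²) = √((-76.73)² + (-626.06)²) = 630.74 m.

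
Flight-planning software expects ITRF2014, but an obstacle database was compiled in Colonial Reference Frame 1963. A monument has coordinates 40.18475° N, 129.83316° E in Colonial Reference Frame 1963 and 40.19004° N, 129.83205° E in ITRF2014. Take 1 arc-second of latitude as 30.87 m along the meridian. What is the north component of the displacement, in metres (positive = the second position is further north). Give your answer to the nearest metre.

ΔN = 588 m

Δφ = 40.19004° − 40.18475° = +0.00529°; Δλ = 129.83205° − 129.83316° = -0.00111°.
1° of latitude = 3600 × 30.87 = 111132 m.
ΔN = Δφ × 111132 = 587.9 m; ΔE = Δλ × 111132 × cos(40.18475°) = -0.00111 × 111132 × 0.763968 = -94.2 m.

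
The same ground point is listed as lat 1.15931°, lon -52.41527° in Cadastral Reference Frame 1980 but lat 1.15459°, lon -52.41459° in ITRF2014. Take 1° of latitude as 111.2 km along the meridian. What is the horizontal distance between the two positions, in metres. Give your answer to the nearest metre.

530 m

Δφ = 1.15459° − 1.15931° = -0.00472°; Δλ = -52.41459° − -52.41527° = +0.00068°.
ΔN = Δφ × 111200 = -524.9 m; ΔE = Δλ × 111200 × cos(1.15931°) = +0.00068 × 111200 × 0.999795 = 75.6 m.
Distance = √(ΔE² + ΔN²) = √(75.6² + (-524.9)²) = 530.3 m.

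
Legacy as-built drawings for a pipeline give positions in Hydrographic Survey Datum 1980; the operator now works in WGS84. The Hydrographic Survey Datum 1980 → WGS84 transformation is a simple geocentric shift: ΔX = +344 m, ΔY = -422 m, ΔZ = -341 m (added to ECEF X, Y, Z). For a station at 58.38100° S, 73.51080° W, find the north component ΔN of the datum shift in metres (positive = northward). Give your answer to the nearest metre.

ΔN = 249 m

At φ = -58.38100°, λ = -73.51080°: sin φ = -0.851553, cos φ = 0.524268, sin λ = -0.958873, cos λ = 0.283835.
ΔN = −sin φ cos λ·ΔX − sin φ sin λ·ΔY + cos φ·ΔZ = −(-0.851553)(0.283835)(344) − (-0.851553)(-0.958873)(-422) + (0.524268)(-341) = 248.95 m.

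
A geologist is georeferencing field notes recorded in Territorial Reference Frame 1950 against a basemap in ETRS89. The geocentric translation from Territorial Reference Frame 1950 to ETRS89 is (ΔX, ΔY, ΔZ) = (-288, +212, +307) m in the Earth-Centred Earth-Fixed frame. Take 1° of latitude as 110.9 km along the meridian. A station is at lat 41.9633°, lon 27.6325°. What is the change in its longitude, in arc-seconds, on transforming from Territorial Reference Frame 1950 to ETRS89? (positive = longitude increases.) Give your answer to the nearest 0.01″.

sin φ = 0.668654, cos φ = 0.743573, sin λ = 0.463799, cos λ = 0.885941.
East component: ΔE = −sin λ·ΔX + cos λ·ΔY = −(0.463799)(-288) + (0.885941)(212) = 321.39 m.
1° of latitude spans 110900 m; at latitude φ, 1° of longitude spans that × cos φ = 82462.3 m, so Δλ = 321.39 / 82462.3 × 3600 = 14.031″.

Δλ = 14.03″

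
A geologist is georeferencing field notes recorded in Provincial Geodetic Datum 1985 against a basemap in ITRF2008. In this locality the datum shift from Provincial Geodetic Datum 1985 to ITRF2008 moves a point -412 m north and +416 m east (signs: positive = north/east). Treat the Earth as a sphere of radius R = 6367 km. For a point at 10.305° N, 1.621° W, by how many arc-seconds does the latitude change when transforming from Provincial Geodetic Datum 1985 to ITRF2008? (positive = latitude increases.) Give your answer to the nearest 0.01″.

Δφ = -13.35″

On a sphere of radius R, 1 rad of latitude = R, so Δφ = ΔN / R = -412.0 / 6367000 = -6.4709e-05 rad = -13.347″.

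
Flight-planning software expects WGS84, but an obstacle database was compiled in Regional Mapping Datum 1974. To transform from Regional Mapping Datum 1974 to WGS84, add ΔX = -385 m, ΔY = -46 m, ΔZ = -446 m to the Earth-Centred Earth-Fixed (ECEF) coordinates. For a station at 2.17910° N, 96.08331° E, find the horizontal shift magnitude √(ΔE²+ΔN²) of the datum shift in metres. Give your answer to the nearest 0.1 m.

590.6 m

At φ = 2.17910°, λ = 96.08331°: sin φ = 0.038023, cos φ = 0.999277, sin λ = 0.994369, cos λ = -0.105974.
ΔE = −sin λ·ΔX + cos λ·ΔY = −(0.994369)·(-385) + (-0.105974)·(-46) = 387.71 m.
ΔN = −sin φ cos λ·ΔX − sin φ sin λ·ΔY + cos φ·ΔZ = −(0.038023)(-0.105974)(-385) − (0.038023)(0.994369)(-46) + (0.999277)(-446) = -445.49 m.
Horizontal magnitude = √(ΔE² + ΔN²) = √(387.71² + (-445.49)²) = 590.57 m.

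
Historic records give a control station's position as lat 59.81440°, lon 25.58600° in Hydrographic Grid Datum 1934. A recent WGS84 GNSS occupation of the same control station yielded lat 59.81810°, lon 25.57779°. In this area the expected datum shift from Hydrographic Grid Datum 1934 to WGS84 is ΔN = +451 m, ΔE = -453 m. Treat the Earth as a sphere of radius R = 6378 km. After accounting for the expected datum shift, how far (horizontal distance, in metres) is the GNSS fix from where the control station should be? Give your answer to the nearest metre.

40 m

Observed coordinate differences: Δφ = +0.00370°, Δλ = -0.00821°.
Converting to metres (1° lat = 111317 m, cos φ = 0.502803): observed ΔN = 411.9 m, observed ΔE = -459.5 m.
Subtracting the expected shift leaves a residual of 411.9 − (451) = -39.1 m north and -459.5 − (-453) = -6.5 m east.
Residual distance = √((-39.1)² + (-6.5)²) = 39.7 m.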